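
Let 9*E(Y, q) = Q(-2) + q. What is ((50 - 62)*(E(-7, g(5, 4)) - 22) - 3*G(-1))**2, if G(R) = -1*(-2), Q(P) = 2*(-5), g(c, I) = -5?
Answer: 77284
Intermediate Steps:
Q(P) = -10
G(R) = 2
E(Y, q) = -10/9 + q/9 (E(Y, q) = (-10 + q)/9 = -10/9 + q/9)
((50 - 62)*(E(-7, g(5, 4)) - 22) - 3*G(-1))**2 = ((50 - 62)*((-10/9 + (1/9)*(-5)) - 22) - 3*2)**2 = (-12*((-10/9 - 5/9) - 22) - 6)**2 = (-12*(-5/3 - 22) - 6)**2 = (-12*(-71/3) - 6)**2 = (284 - 6)**2 = 278**2 = 77284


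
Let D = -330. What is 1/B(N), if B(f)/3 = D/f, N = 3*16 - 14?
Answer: -17/495 ≈ -0.034343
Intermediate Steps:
N = 34 (N = 48 - 14 = 34)
B(f) = -990/f (B(f) = 3*(-330/f) = -990/f)
1/B(N) = 1/(-990/34) = 1/(-990*1/34) = 1/(-495/17) = -17/495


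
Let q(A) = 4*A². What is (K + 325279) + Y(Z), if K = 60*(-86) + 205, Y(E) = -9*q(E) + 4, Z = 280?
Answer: -2502072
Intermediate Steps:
Y(E) = 4 - 36*E² (Y(E) = -36*E² + 4 = 4 - 36*E²)
K = -4955 (K = -5160 + 205 = -4955)
(K + 325279) + Y(Z) = (-4955 + 325279) + (4 - 36*280²) = 320324 + (4 - 36*78400) = 320324 + (4 - 2822400) = 320324 - 2822396 = -2502072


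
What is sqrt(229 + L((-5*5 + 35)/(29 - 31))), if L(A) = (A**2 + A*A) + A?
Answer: sqrt(274) ≈ 16.553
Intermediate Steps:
L(A) = A + 2*A**2 (L(A) = (A**2 + A**2) + A = 2*A**2 + A = A + 2*A**2)
sqrt(229 + L((-5*5 + 35)/(29 - 31))) = sqrt(229 + ((-5*5 + 35)/(29 - 31))*(1 + 2*((-5*5 + 35)/(29 - 31)))) = sqrt(229 + ((-25 + 35)/(-2))*(1 + 2*((-25 + 35)/(-2)))) = sqrt(229 + (10*(-1/2))*(1 + 2*(10*(-1/2)))) = sqrt(229 - 5*(1 + 2*(-5))) = sqrt(229 - 5*(1 - 10)) = sqrt(229 - 5*(-9)) = sqrt(229 + 45) = sqrt(274)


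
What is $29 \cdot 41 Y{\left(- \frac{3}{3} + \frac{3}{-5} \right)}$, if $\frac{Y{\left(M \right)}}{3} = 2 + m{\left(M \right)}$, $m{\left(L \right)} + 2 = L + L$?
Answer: $- \frac{57072}{5} \approx -11414.0$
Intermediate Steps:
$m{\left(L \right)} = -2 + 2 L$ ($m{\left(L \right)} = -2 + \left(L + L\right) = -2 + 2 L$)
$Y{\left(M \right)} = 6 M$ ($Y{\left(M \right)} = 3 \left(2 + \left(-2 + 2 M\right)\right) = 3 \cdot 2 M = 6 M$)
$29 \cdot 41 Y{\left(- \frac{3}{3} + \frac{3}{-5} \right)} = 29 \cdot 41 \cdot 6 \left(- \frac{3}{3} + \frac{3}{-5}\right) = 1189 \cdot 6 \left(\left(-3\right) \frac{1}{3} + 3 \left(- \frac{1}{5}\right)\right) = 1189 \cdot 6 \left(-1 - \frac{3}{5}\right) = 1189 \cdot 6 \left(- \frac{8}{5}\right) = 1189 \left(- \frac{48}{5}\right) = - \frac{57072}{5}$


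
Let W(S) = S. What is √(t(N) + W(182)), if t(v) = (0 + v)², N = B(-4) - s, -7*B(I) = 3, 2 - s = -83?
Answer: √366522/7 ≈ 86.487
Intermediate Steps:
s = 85 (s = 2 - 1*(-83) = 2 + 83 = 85)
B(I) = -3/7 (B(I) = -⅐*3 = -3/7)
N = -598/7 (N = -3/7 - 1*85 = -3/7 - 85 = -598/7 ≈ -85.429)
t(v) = v²
√(t(N) + W(182)) = √((-598/7)² + 182) = √(357604/49 + 182) = √(366522/49) = √366522/7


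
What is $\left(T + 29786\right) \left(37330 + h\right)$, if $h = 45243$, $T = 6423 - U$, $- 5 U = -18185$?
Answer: $2689567756$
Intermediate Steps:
$U = 3637$ ($U = \left(- \frac{1}{5}\right) \left(-18185\right) = 3637$)
$T = 2786$ ($T = 6423 - 3637 = 2786$)
$\left(T + 29786\right) \left(37330 + h\right) = \left(2786 + 29786\right) \left(37330 + 45243\right) = 32572 \cdot 82573 = 2689567756$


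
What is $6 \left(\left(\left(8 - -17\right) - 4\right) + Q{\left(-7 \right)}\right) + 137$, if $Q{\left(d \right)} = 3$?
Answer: $281$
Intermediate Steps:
$6 \left(\left(\left(8 - -17\right) - 4\right) + Q{\left(-7 \right)}\right) + 137 = 6 \left(\left(\left(8 - -17\right) - 4\right) + 3\right) + 137 = 6 \left(\left(\left(8 + 17\right) - 4\right) + 3\right) + 137 = 6 \left(\left(25 - 4\right) + 3\right) + 137 = 6 \left(21 + 3\right) + 137 = 6 \cdot 24 + 137 = 144 + 137 = 281$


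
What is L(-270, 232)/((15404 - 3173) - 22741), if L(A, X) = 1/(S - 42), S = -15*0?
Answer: 1/441420 ≈ 2.2654e-6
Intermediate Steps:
S = 0
L(A, X) = -1/42 (L(A, X) = 1/(0 - 42) = 1/(-42) = -1/42)
L(-270, 232)/((15404 - 3173) - 22741) = -1/(42*((15404 - 3173) - 22741)) = -1/(42*(12231 - 22741)) = -1/42/(-10510) = -1/42*(-1/10510) = 1/441420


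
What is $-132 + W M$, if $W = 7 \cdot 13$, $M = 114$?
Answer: $10242$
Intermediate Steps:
$W = 91$
$-132 + W M = -132 + 91 \cdot 114 = -132 + 10374 = 10242$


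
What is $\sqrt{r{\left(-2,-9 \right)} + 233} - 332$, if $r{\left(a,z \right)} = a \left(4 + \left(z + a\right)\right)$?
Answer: $-332 + \sqrt{247} \approx -316.28$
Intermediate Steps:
$r{\left(a,z \right)} = a \left(4 + a + z\right)$ ($r{\left(a,z \right)} = a \left(4 + \left(a + z\right)\right) = a \left(4 + a + z\right)$)
$\sqrt{r{\left(-2,-9 \right)} + 233} - 332 = \sqrt{- 2 \left(4 - 2 - 9\right) + 233} - 332 = \sqrt{\left(-2\right) \left(-7\right) + 233} - 332 = \sqrt{14 + 233} - 332 = \sqrt{247} - 332 = -332 + \sqrt{247}$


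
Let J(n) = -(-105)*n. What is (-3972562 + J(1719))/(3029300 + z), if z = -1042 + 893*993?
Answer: -3792067/3915007 ≈ -0.96860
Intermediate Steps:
z = 885707 (z = -1042 + 886749 = 885707)
J(n) = 105*n
(-3972562 + J(1719))/(3029300 + z) = (-3972562 + 105*1719)/(3029300 + 885707) = (-3972562 + 180495)/3915007 = -3792067*1/3915007 = -3792067/3915007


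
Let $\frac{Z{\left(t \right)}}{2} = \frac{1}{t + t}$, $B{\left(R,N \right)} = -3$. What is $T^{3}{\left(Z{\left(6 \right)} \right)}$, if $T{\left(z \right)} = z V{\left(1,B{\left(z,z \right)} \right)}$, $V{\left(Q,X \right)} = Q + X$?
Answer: $- \frac{1}{27} \approx -0.037037$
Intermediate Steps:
$Z{\left(t \right)} = \frac{1}{t}$ ($Z{\left(t \right)} = \frac{2}{t + t} = \frac{2}{2 t} = 2 \frac{1}{2 t} = \frac{1}{t}$)
$T{\left(z \right)} = - 2 z$ ($T{\left(z \right)} = z \left(1 - 3\right) = z \left(-2\right) = - 2 z$)
$T^{3}{\left(Z{\left(6 \right)} \right)} = \left(- \frac{2}{6}\right)^{3} = \left(\left(-2\right) \frac{1}{6}\right)^{3} = \left(- \frac{1}{3}\right)^{3} = - \frac{1}{27}$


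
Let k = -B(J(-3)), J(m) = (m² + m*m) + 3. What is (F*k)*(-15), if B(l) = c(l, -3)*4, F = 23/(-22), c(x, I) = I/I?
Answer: -690/11 ≈ -62.727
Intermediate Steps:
c(x, I) = 1
F = -23/22 (F = 23*(-1/22) = -23/22 ≈ -1.0455)
J(m) = 3 + 2*m² (J(m) = (m² + m²) + 3 = 2*m² + 3 = 3 + 2*m²)
B(l) = 4 (B(l) = 1*4 = 4)
k = -4 (k = -1*4 = -4)
(F*k)*(-15) = -23/22*(-4)*(-15) = (46/11)*(-15) = -690/11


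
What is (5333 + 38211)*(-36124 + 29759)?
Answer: -277157560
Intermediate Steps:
(5333 + 38211)*(-36124 + 29759) = 43544*(-6365) = -277157560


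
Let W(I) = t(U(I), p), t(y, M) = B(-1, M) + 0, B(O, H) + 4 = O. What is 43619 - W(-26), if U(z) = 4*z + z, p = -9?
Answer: 43624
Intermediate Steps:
B(O, H) = -4 + O
U(z) = 5*z
t(y, M) = -5 (t(y, M) = (-4 - 1) + 0 = -5 + 0 = -5)
W(I) = -5
43619 - W(-26) = 43619 - 1*(-5) = 43619 + 5 = 43624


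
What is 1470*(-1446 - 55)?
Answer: -2206470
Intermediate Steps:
1470*(-1446 - 55) = 1470*(-1501) = -2206470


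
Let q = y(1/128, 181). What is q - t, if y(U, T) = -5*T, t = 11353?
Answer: -12258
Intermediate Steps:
q = -905 (q = -5*181 = -905)
q - t = -905 - 1*11353 = -905 - 11353 = -12258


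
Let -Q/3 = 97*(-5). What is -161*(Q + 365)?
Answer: -293020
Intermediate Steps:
Q = 1455 (Q = -291*(-5) = -3*(-485) = 1455)
-161*(Q + 365) = -161*(1455 + 365) = -161*1820 = -293020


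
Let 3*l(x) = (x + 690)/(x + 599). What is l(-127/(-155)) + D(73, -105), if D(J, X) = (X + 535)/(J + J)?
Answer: 67783561/20360868 ≈ 3.3291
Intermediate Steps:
l(x) = (690 + x)/(3*(599 + x)) (l(x) = ((x + 690)/(x + 599))/3 = ((690 + x)/(599 + x))/3 = (690 + x)/(3*(599 + x)))
D(J, X) = (535 + X)/(2*J) (D(J, X) = (535 + X)/((2*J)) = (535 + X)*(1/(2*J)) = (535 + X)/(2*J))
l(-127/(-155)) + D(73, -105) = (690 - 127/(-155))/(3*(599 - 127/(-155))) + (½)*(535 - 105)/73 = (690 - 127*(-1/155))/(3*(599 - 127*(-1/155))) + (½)*(1/73)*430 = (690 + 127/155)/(3*(599 + 127/155)) + 215/73 = (⅓)*(107077/155)/(92972/155) + 215/73 = (⅓)*(155/92972)*(107077/155) + 215/73 = 107077/278916 + 215/73 = 67783561/20360868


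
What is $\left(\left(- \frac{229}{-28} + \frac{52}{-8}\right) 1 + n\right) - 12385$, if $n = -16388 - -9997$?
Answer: $- \frac{525681}{28} \approx -18774.0$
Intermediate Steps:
$n = -6391$ ($n = -16388 + 9997 = -6391$)
$\left(\left(- \frac{229}{-28} + \frac{52}{-8}\right) 1 + n\right) - 12385 = \left(\left(- \frac{229}{-28} + \frac{52}{-8}\right) 1 - 6391\right) - 12385 = \left(\left(\left(-229\right) \left(- \frac{1}{28}\right) + 52 \left(- \frac{1}{8}\right)\right) 1 - 6391\right) - 12385 = \left(\left(\frac{229}{28} - \frac{13}{2}\right) 1 - 6391\right) - 12385 = \left(\frac{47}{28} \cdot 1 - 6391\right) - 12385 = \left(\frac{47}{28} - 6391\right) - 12385 = - \frac{178901}{28} - 12385 = - \frac{525681}{28}$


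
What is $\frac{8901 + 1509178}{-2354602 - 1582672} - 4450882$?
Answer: $- \frac{17524343493747}{3937274} \approx -4.4509 \cdot 10^{6}$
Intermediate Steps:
$\frac{8901 + 1509178}{-2354602 - 1582672} - 4450882 = \frac{1518079}{-3937274} - 4450882 = 1518079 \left(- \frac{1}{3937274}\right) - 4450882 = - \frac{1518079}{3937274} - 4450882 = - \frac{17524343493747}{3937274}$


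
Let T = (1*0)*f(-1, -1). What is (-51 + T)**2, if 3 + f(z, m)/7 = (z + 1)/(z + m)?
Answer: 2601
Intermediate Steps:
f(z, m) = -21 + 7*(1 + z)/(m + z) (f(z, m) = -21 + 7*((z + 1)/(z + m)) = -21 + 7*((1 + z)/(m + z)) = -21 + 7*(1 + z)/(m + z))
T = 0 (T = (1*0)*(7*(1 - 3*(-1) - 2*(-1))/(-1 - 1)) = 0*(7*(1 + 3 + 2)/(-2)) = 0*(7*(-1/2)*6) = 0*(-21) = 0)
(-51 + T)**2 = (-51 + 0)**2 = (-51)**2 = 2601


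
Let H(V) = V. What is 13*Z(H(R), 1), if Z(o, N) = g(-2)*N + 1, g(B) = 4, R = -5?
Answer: 65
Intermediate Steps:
Z(o, N) = 1 + 4*N (Z(o, N) = 4*N + 1 = 1 + 4*N)
13*Z(H(R), 1) = 13*(1 + 4*1) = 13*(1 + 4) = 13*5 = 65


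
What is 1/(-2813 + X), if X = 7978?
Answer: 1/5165 ≈ 0.00019361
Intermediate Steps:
1/(-2813 + X) = 1/(-2813 + 7978) = 1/5165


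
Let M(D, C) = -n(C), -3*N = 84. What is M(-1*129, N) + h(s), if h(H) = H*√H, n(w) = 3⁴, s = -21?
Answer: -81 - 21*I*√21 ≈ -81.0 - 96.234*I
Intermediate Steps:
N = -28 (N = -⅓*84 = -28)
n(w) = 81
h(H) = H^(3/2)
M(D, C) = -81 (M(D, C) = -1*81 = -81)
M(-1*129, N) + h(s) = -81 + (-21)^(3/2) = -81 - 21*I*√21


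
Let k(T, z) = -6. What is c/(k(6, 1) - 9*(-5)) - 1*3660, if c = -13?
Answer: -10981/3 ≈ -3660.3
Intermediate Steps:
c/(k(6, 1) - 9*(-5)) - 1*3660 = -13/(-6 - 9*(-5)) - 1*3660 = -13/(-6 + 45) - 3660 = -13/39 - 3660 = (1/39)*(-13) - 3660 = -⅓ - 3660 = -10981/3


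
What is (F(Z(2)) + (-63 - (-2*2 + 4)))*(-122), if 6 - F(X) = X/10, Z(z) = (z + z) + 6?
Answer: 7076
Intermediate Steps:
Z(z) = 6 + 2*z (Z(z) = 2*z + 6 = 6 + 2*z)
F(X) = 6 - X/10
(F(Z(2)) + (-63 - (-2*2 + 4)))*(-122) = ((6 - (6 + 2*2)/10) + (-63 - (-2*2 + 4)))*(-122) = ((6 - (6 + 4)/10) + (-63 - (-4 + 4)))*(-122) = ((6 - ⅒*10) + (-63 - 1*0))*(-122) = ((6 - 1) + (-63 + 0))*(-122) = (5 - 63)*(-122) = -58*(-122) = 7076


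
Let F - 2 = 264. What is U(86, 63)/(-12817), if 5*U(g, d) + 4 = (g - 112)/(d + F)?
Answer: 1342/21083965 ≈ 6.3650e-5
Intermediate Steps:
F = 266 (F = 2 + 264 = 266)
U(g, d) = -4/5 + (-112 + g)/(5*(266 + d)) (U(g, d) = -4/5 + ((g - 112)/(d + 266))/5 = -4/5 + ((-112 + g)/(266 + d))/5 = -4/5 + (-112 + g)/(5*(266 + d)))
U(86, 63)/(-12817) = ((-1176 + 86 - 4*63)/(5*(266 + 63)))/(-12817) = ((1/5)*(-1176 + 86 - 252)/329)*(-1/12817) = ((1/5)*(1/329)*(-1342))*(-1/12817) = -1342/1645*(-1/12817) = 1342/21083965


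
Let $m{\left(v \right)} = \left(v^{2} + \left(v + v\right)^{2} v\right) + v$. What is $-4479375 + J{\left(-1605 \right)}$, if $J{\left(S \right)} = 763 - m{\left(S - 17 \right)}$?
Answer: $17062067518$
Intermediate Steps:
$m{\left(v \right)} = v + v^{2} + 4 v^{3}$ ($m{\left(v \right)} = \left(v^{2} + \left(2 v\right)^{2} v\right) + v = \left(v^{2} + 4 v^{2} v\right) + v = \left(v^{2} + 4 v^{3}\right) + v = v + v^{2} + 4 v^{3}$)
$J{\left(S \right)} = 763 - \left(-17 + S\right) \left(-16 + S + 4 \left(-17 + S\right)^{2}\right)$ ($J{\left(S \right)} = 763 - \left(S - 17\right) \left(1 + \left(S - 17\right) + 4 \left(S - 17\right)^{2}\right) = 763 - \left(-17 + S\right) \left(1 + \left(-17 + S\right) + 4 \left(-17 + S\right)^{2}\right) = 763 - \left(-17 + S\right) \left(-16 + S + 4 \left(-17 + S\right)^{2}\right)$)
$-4479375 + J{\left(-1605 \right)} = -4479375 - \left(-763 + \left(-17 - 1605\right) \left(-16 - 1605 + 4 \left(-17 - 1605\right)^{2}\right)\right) = -4479375 - \left(-763 - 1622 \left(-16 - 1605 + 4 \left(-1622\right)^{2}\right)\right) = -4479375 - \left(-763 - 1622 \left(-16 - 1605 + 4 \cdot 2630884\right)\right) = -4479375 - \left(-763 - 1622 \left(-16 - 1605 + 10523536\right)\right) = -4479375 - \left(-763 - 17066546130\right) = -4479375 + \left(763 + 17066546130\right) = -4479375 + 17066546893 = 17062067518$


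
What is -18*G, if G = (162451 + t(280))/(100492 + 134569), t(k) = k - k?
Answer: -2924118/235061 ≈ -12.440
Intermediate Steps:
t(k) = 0
G = 162451/235061 (G = (162451 + 0)/(100492 + 134569) = 162451/235061 ≈ 0.69110)
-18*G = -18*162451/235061 = -2924118/235061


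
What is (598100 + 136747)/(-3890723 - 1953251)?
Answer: -734847/5843974 ≈ -0.12574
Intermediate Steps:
(598100 + 136747)/(-3890723 - 1953251) = 734847/(-5843974) = 734847*(-1/5843974) = -734847/5843974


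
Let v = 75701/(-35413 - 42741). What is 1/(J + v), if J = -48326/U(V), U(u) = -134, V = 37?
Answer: 5236318/1883363135 ≈ 0.0027803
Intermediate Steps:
J = 24163/67 (J = -48326/(-134) = -48326*(-1/134) = 24163/67 ≈ 360.64)
v = -75701/78154 (v = 75701/(-78154) = 75701*(-1/78154) = -75701/78154 ≈ -0.96861)
1/(J + v) = 1/(24163/67 - 75701/78154) = 1/(1883363135/5236318) = 5236318/1883363135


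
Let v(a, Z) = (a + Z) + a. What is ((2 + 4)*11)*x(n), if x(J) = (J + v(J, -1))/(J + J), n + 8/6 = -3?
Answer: 1386/13 ≈ 106.62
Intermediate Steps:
n = -13/3 (n = -4/3 - 3 = -13/3 ≈ -4.3333)
v(a, Z) = Z + 2*a (v(a, Z) = (Z + a) + a = Z + 2*a)
x(J) = (-1 + 3*J)/(2*J) (x(J) = (J + (-1 + 2*J))/(J + J) = (-1 + 3*J)/((2*J)) = (-1 + 3*J)*(1/(2*J)) = (-1 + 3*J)/(2*J))
((2 + 4)*11)*x(n) = ((2 + 4)*11)*((-1 + 3*(-13/3))/(2*(-13/3))) = (6*11)*((1/2)*(-3/13)*(-1 - 13)) = 66*((1/2)*(-3/13)*(-14)) = 66*(21/13) = 1386/13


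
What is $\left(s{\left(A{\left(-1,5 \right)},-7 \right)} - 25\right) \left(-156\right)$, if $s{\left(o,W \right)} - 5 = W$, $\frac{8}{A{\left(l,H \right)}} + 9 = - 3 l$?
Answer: $4212$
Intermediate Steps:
$A{\left(l,H \right)} = \frac{8}{-9 - 3 l}$
$s{\left(o,W \right)} = 5 + W$
$\left(s{\left(A{\left(-1,5 \right)},-7 \right)} - 25\right) \left(-156\right) = \left(\left(5 - 7\right) - 25\right) \left(-156\right) = \left(-2 - 25\right) \left(-156\right) = \left(-27\right) \left(-156\right) = 4212$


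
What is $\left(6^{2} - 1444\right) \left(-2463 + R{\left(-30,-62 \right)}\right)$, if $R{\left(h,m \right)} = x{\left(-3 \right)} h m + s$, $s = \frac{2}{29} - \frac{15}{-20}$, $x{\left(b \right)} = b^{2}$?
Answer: $- \frac{582991904}{29} \approx -2.0103 \cdot 10^{7}$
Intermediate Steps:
$s = \frac{95}{116}$ ($s = 2 \cdot \frac{1}{29} - - \frac{3}{4} = \frac{2}{29} + \frac{3}{4} = \frac{95}{116} \approx 0.81897$)
$R{\left(h,m \right)} = \frac{95}{116} + 9 h m$ ($R{\left(h,m \right)} = \left(-3\right)^{2} h m + \frac{95}{116} = 9 h m + \frac{95}{116} = \frac{95}{116} + 9 h m$)
$\left(6^{2} - 1444\right) \left(-2463 + R{\left(-30,-62 \right)}\right) = \left(6^{2} - 1444\right) \left(-2463 + \left(\frac{95}{116} + 9 \left(-30\right) \left(-62\right)\right)\right) = \left(36 - 1444\right) \left(-2463 + \left(\frac{95}{116} + 16740\right)\right) = - 1408 \left(-2463 + \frac{1941935}{116}\right) = \left(-1408\right) \frac{1656227}{116} = - \frac{582991904}{29}$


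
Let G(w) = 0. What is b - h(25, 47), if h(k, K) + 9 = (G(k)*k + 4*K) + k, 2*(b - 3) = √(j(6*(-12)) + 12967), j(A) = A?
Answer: -201 + √12895/2 ≈ -144.22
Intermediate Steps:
b = 3 + √12895/2 (b = 3 + √(6*(-12) + 12967)/2 = 3 + √(-72 + 12967)/2 = 3 + √12895/2 ≈ 59.778)
h(k, K) = -9 + k + 4*K (h(k, K) = -9 + ((0*k + 4*K) + k) = -9 + ((0 + 4*K) + k) = -9 + (4*K + k) = -9 + (k + 4*K) = -9 + k + 4*K)
b - h(25, 47) = (3 + √12895/2) - (-9 + 25 + 4*47) = (3 + √12895/2) - (-9 + 25 + 188) = (3 + √12895/2) - 1*204 = (3 + √12895/2) - 204 = -201 + √12895/2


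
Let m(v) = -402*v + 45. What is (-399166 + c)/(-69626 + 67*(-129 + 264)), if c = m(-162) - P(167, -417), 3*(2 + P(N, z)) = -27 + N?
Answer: 1002125/181743 ≈ 5.5140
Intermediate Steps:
m(v) = 45 - 402*v
P(N, z) = -11 + N/3 (P(N, z) = -2 + (-27 + N)/3 = -2 + (-9 + N/3) = -11 + N/3)
c = 195373/3 (c = (45 - 402*(-162)) - (-11 + (⅓)*167) = (45 + 65124) - (-11 + 167/3) = 65169 - 1*134/3 = 65169 - 134/3 = 195373/3 ≈ 65124.)
(-399166 + c)/(-69626 + 67*(-129 + 264)) = (-399166 + 195373/3)/(-69626 + 67*(-129 + 264)) = -1002125/(3*(-69626 + 67*135)) = -1002125/(3*(-69626 + 9045)) = -1002125/3/(-60581) = -1002125/3*(-1/60581) = 1002125/181743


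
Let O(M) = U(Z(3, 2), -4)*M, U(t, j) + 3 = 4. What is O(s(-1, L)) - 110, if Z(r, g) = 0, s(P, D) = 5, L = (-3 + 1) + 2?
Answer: -105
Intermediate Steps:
L = 0 (L = -2 + 2 = 0)
U(t, j) = 1 (U(t, j) = -3 + 4 = 1)
O(M) = M (O(M) = 1*M = M)
O(s(-1, L)) - 110 = 5 - 110 = -105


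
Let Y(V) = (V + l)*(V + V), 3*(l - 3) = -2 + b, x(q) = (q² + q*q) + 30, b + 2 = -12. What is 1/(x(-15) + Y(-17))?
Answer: 3/3412 ≈ 0.00087925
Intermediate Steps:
b = -14 (b = -2 - 12 = -14)
x(q) = 30 + 2*q² (x(q) = (q² + q²) + 30 = 2*q² + 30 = 30 + 2*q²)
l = -7/3 (l = 3 + (-2 - 14)/3 = 3 + (⅓)*(-16) = 3 - 16/3 = -7/3 ≈ -2.3333)
Y(V) = 2*V*(-7/3 + V) (Y(V) = (V - 7/3)*(V + V) = (-7/3 + V)*(2*V) = 2*V*(-7/3 + V))
1/(x(-15) + Y(-17)) = 1/((30 + 2*(-15)²) + (⅔)*(-17)*(-7 + 3*(-17))) = 1/((30 + 2*225) + (⅔)*(-17)*(-7 - 51)) = 1/((30 + 450) + (⅔)*(-17)*(-58)) = 1/(480 + 1972/3) = 1/(3412/3) = 3/3412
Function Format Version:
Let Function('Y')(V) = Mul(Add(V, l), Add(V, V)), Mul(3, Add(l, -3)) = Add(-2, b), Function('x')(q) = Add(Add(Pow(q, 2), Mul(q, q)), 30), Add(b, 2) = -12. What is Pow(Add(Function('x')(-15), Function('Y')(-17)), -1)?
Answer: Rational(3, 3412) ≈ 0.00087925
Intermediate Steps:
b = -14 (b = Add(-2, -12) = -14)
Function('x')(q) = Add(30, Mul(2, Pow(q, 2))) (Function('x')(q) = Add(Add(Pow(q, 2), Pow(q, 2)), 30) = Add(Mul(2, Pow(q, 2)), 30) = Add(30, Mul(2, Pow(q, 2))))
l = Rational(-7, 3) (l = Add(3, Mul(Rational(1, 3), Add(-2, -14))) = Add(3, Mul(Rational(1, 3), -16)) = Add(3, Rational(-16, 3)) = Rational(-7, 3) ≈ -2.3333)
Function('Y')(V) = Mul(2, V, Add(Rational(-7, 3), V)) (Function('Y')(V) = Mul(Add(V, Rational(-7, 3)), Add(V, V)) = Mul(Add(Rational(-7, 3), V), Mul(2, V)) = Mul(2, V, Add(Rational(-7, 3), V)))
Pow(Add(Function('x')(-15), Function('Y')(-17)), -1) = Pow(Add(Add(30, Mul(2, Pow(-15, 2))), Mul(Rational(2, 3), -17, Add(-7, Mul(3, -17)))), -1) = Pow(Add(Add(30, Mul(2, 225)), Mul(Rational(2, 3), -17, Add(-7, -51))), -1) = Pow(Add(Add(30, 450), Mul(Rational(2, 3), -17, -58)), -1) = Pow(Add(480, Rational(1972, 3)), -1) = Pow(Rational(3412, 3), -1) = Rational(3, 3412)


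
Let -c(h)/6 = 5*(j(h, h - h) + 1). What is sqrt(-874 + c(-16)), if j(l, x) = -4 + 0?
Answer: 28*I ≈ 28.0*I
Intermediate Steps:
j(l, x) = -4
c(h) = 90 (c(h) = -30*(-4 + 1) = -30*(-3) = -6*(-15) = 90)
sqrt(-874 + c(-16)) = sqrt(-874 + 90) = sqrt(-784) = 28*I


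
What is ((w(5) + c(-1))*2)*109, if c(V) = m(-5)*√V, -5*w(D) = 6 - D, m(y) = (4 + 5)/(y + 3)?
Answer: -218/5 - 981*I ≈ -43.6 - 981.0*I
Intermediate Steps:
m(y) = 9/(3 + y)
w(D) = -6/5 + D/5 (w(D) = -(6 - D)/5 = -6/5 + D/5)
c(V) = -9*√V/2 (c(V) = (9/(3 - 5))*√V = (9/(-2))*√V = (9*(-½))*√V = -9*√V/2)
((w(5) + c(-1))*2)*109 = (((-6/5 + (⅕)*5) - 9*I/2)*2)*109 = (((-6/5 + 1) - 9*I/2)*2)*109 = ((-⅕ - 9*I/2)*2)*109 = (-⅖ - 9*I)*109 = -218/5 - 981*I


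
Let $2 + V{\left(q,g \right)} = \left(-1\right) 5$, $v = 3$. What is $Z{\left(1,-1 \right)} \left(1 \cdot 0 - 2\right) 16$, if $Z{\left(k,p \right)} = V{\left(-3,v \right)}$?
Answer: $224$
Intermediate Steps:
$V{\left(q,g \right)} = -7$ ($V{\left(q,g \right)} = -2 - 5 = -7$)
$Z{\left(k,p \right)} = -7$
$Z{\left(1,-1 \right)} \left(1 \cdot 0 - 2\right) 16 = - 7 \left(1 \cdot 0 - 2\right) 16 = - 7 \left(0 - 2\right) 16 = \left(-7\right) \left(-2\right) 16 = 14 \cdot 16 = 224$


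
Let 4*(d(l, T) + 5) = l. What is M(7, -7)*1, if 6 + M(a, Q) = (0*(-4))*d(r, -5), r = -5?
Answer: -6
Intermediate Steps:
d(l, T) = -5 + l/4
M(a, Q) = -6 (M(a, Q) = -6 + (0*(-4))*(-5 + (¼)*(-5)) = -6 + 0*(-5 - 5/4) = -6 + 0*(-25/4) = -6 + 0 = -6)
M(7, -7)*1 = -6*1 = -6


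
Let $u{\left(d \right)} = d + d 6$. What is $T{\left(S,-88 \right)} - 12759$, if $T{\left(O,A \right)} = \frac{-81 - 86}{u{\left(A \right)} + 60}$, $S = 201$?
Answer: $- \frac{7093837}{556} \approx -12759.0$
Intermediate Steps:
$u{\left(d \right)} = 7 d$ ($u{\left(d \right)} = d + 6 d = 7 d$)
$T{\left(O,A \right)} = - \frac{167}{60 + 7 A}$ ($T{\left(O,A \right)} = \frac{-81 - 86}{7 A + 60} = - \frac{167}{60 + 7 A}$)
$T{\left(S,-88 \right)} - 12759 = - \frac{167}{60 + 7 \left(-88\right)} - 12759 = - \frac{167}{60 - 616} - 12759 = - \frac{167}{-556} - 12759 = \left(-167\right) \left(- \frac{1}{556}\right) - 12759 = \frac{167}{556} - 12759 = - \frac{7093837}{556}$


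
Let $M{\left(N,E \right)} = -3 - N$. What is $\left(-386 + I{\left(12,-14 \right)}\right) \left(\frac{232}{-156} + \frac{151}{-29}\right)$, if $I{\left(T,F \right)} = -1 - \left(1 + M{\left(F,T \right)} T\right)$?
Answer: $\frac{302840}{87} \approx 3480.9$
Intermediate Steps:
$I{\left(T,F \right)} = -2 - T \left(-3 - F\right)$ ($I{\left(T,F \right)} = -1 - \left(1 + \left(-3 - F\right) T\right) = -1 - \left(1 + T \left(-3 - F\right)\right) = -2 - T \left(-3 - F\right)$)
$\left(-386 + I{\left(12,-14 \right)}\right) \left(\frac{232}{-156} + \frac{151}{-29}\right) = \left(-386 + \left(-2 + 12 \left(3 - 14\right)\right)\right) \left(\frac{232}{-156} + \frac{151}{-29}\right) = \left(-386 + \left(-2 + 12 \left(-11\right)\right)\right) \left(232 \left(- \frac{1}{156}\right) + 151 \left(- \frac{1}{29}\right)\right) = \left(-386 - 134\right) \left(- \frac{58}{39} - \frac{151}{29}\right) = \left(-386 - 134\right) \left(- \frac{7571}{1131}\right) = \left(-520\right) \left(- \frac{7571}{1131}\right) = \frac{302840}{87}$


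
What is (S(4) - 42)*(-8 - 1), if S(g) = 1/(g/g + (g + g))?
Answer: 377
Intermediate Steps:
S(g) = 1/(1 + 2*g)
(S(4) - 42)*(-8 - 1) = (1/(1 + 2*4) - 42)*(-8 - 1) = (1/(1 + 8) - 42)*(-9) = (1/9 - 42)*(-9) = -377/9*(-9) = 377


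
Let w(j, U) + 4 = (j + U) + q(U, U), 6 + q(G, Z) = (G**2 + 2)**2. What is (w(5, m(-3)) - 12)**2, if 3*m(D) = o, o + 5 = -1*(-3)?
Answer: 896809/6561 ≈ 136.69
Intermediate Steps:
q(G, Z) = -6 + (2 + G**2)**2 (q(G, Z) = -6 + (G**2 + 2)**2 = -6 + (2 + G**2)**2)
o = -2 (o = -5 - 1*(-3) = -5 + 3 = -2)
m(D) = -2/3 (m(D) = (1/3)*(-2) = -2/3)
w(j, U) = -10 + U + j + (2 + U**2)**2 (w(j, U) = -4 + ((j + U) + (-6 + (2 + U**2)**2)) = -4 + ((U + j) + (-6 + (2 + U**2)**2)) = -4 + (-6 + U + j + (2 + U**2)**2) = -10 + U + j + (2 + U**2)**2)
(w(5, m(-3)) - 12)**2 = ((-10 - 2/3 + 5 + (2 + (-2/3)**2)**2) - 12)**2 = ((-10 - 2/3 + 5 + (2 + 4/9)**2) - 12)**2 = ((-10 - 2/3 + 5 + (22/9)**2) - 12)**2 = ((-10 - 2/3 + 5 + 484/81) - 12)**2 = (25/81 - 12)**2 = (-947/81)**2 = 896809/6561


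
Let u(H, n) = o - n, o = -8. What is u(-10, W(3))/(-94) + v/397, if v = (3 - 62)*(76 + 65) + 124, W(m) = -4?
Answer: -384371/18659 ≈ -20.600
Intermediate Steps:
u(H, n) = -8 - n
v = -8195 (v = -59*141 + 124 = -8319 + 124 = -8195)
u(-10, W(3))/(-94) + v/397 = (-8 - 1*(-4))/(-94) - 8195/397 = (-8 + 4)*(-1/94) - 8195*1/397 = -4*(-1/94) - 8195/397 = 2/47 - 8195/397 = -384371/18659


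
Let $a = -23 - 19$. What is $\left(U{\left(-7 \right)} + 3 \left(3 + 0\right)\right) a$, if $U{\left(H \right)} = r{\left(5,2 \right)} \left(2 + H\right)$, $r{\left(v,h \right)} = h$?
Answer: $42$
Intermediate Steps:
$a = -42$ ($a = -23 - 19 = -42$)
$U{\left(H \right)} = 4 + 2 H$ ($U{\left(H \right)} = 2 \left(2 + H\right) = 4 + 2 H$)
$\left(U{\left(-7 \right)} + 3 \left(3 + 0\right)\right) a = \left(\left(4 + 2 \left(-7\right)\right) + 3 \left(3 + 0\right)\right) \left(-42\right) = \left(\left(4 - 14\right) + 3 \cdot 3\right) \left(-42\right) = \left(-10 + 9\right) \left(-42\right) = \left(-1\right) \left(-42\right) = 42$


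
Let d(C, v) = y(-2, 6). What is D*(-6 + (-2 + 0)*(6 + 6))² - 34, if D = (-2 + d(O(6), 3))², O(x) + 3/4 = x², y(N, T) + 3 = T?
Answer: 866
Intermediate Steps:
y(N, T) = -3 + T
O(x) = -¾ + x²
d(C, v) = 3 (d(C, v) = -3 + 6 = 3)
D = 1 (D = (-2 + 3)² = 1² = 1)
D*(-6 + (-2 + 0)*(6 + 6))² - 34 = 1*(-6 + (-2 + 0)*(6 + 6))² - 34 = 1*(-6 - 2*12)² - 34 = 1*(-6 - 24)² - 34 = 1*(-30)² - 34 = 1*900 - 34 = 900 - 34 = 866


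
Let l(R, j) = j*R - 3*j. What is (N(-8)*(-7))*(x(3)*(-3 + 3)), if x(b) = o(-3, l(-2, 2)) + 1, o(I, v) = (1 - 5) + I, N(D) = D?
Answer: 0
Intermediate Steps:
l(R, j) = -3*j + R*j (l(R, j) = R*j - 3*j = -3*j + R*j)
o(I, v) = -4 + I
x(b) = -6 (x(b) = (-4 - 3) + 1 = -7 + 1 = -6)
(N(-8)*(-7))*(x(3)*(-3 + 3)) = (-8*(-7))*(-6*(-3 + 3)) = 56*(-6*0) = 56*0 = 0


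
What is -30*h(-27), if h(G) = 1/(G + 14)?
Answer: 30/13 ≈ 2.3077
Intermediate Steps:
h(G) = 1/(14 + G)
-30*h(-27) = -30/(14 - 27) = -30/(-13) = -30*(-1/13) = 30/13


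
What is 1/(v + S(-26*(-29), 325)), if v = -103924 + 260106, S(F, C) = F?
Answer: 1/156936 ≈ 6.3720e-6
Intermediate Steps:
v = 156182
1/(v + S(-26*(-29), 325)) = 1/(156182 - 26*(-29)) = 1/(156182 + 754) = 1/156936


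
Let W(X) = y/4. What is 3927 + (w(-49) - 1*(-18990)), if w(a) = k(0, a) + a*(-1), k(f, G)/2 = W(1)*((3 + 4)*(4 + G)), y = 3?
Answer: 44987/2 ≈ 22494.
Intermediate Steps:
W(X) = ¾ (W(X) = 3/4 = 3*(¼) = ¾)
k(f, G) = 42 + 21*G/2 (k(f, G) = 2*(3*((3 + 4)*(4 + G))/4) = 2*(3*(7*(4 + G))/4) = 2*(3*(28 + 7*G)/4) = 2*(21 + 21*G/4) = 42 + 21*G/2)
w(a) = 42 + 19*a/2 (w(a) = (42 + 21*a/2) + a*(-1) = (42 + 21*a/2) - a = 42 + 19*a/2)
3927 + (w(-49) - 1*(-18990)) = 3927 + ((42 + (19/2)*(-49)) - 1*(-18990)) = 3927 + ((42 - 931/2) + 18990) = 3927 + (-847/2 + 18990) = 3927 + 37133/2 = 44987/2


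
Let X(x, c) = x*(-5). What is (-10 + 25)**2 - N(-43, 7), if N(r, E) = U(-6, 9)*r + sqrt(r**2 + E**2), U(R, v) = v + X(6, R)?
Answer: -678 - sqrt(1898) ≈ -721.57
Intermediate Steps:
X(x, c) = -5*x
U(R, v) = -30 + v (U(R, v) = v - 5*6 = v - 30 = -30 + v)
N(r, E) = sqrt(E**2 + r**2) - 21*r (N(r, E) = (-30 + 9)*r + sqrt(r**2 + E**2) = -21*r + sqrt(E**2 + r**2) = sqrt(E**2 + r**2) - 21*r)
(-10 + 25)**2 - N(-43, 7) = (-10 + 25)**2 - (sqrt(7**2 + (-43)**2) - 21*(-43)) = 15**2 - (sqrt(49 + 1849) + 903) = 225 - (sqrt(1898) + 903) = 225 - (903 + sqrt(1898)) = 225 + (-903 - sqrt(1898)) = -678 - sqrt(1898)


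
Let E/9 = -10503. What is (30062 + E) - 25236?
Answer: -89701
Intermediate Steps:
E = -94527 (E = 9*(-10503) = -94527)
(30062 + E) - 25236 = (30062 - 94527) - 25236 = -64465 - 25236 = -89701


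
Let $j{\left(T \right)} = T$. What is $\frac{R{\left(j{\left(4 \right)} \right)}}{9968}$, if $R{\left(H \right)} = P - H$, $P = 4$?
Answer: $0$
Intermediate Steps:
$R{\left(H \right)} = 4 - H$
$\frac{R{\left(j{\left(4 \right)} \right)}}{9968} = \frac{4 - 4}{9968} = \left(4 - 4\right) \frac{1}{9968} = 0 \cdot \frac{1}{9968} = 0$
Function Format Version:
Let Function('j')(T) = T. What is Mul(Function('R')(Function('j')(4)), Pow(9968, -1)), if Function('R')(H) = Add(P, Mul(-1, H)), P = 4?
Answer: 0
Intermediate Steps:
Function('R')(H) = Add(4, Mul(-1, H))
Mul(Function('R')(Function('j')(4)), Pow(9968, -1)) = Mul(Add(4, Mul(-1, 4)), Pow(9968, -1)) = Mul(Add(4, -4), Rational(1, 9968)) = Mul(0, Rational(1, 9968)) = 0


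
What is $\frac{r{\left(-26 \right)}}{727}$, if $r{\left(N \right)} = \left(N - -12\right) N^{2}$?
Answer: $- \frac{9464}{727} \approx -13.018$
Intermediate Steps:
$r{\left(N \right)} = N^{2} \left(12 + N\right)$ ($r{\left(N \right)} = \left(N + 12\right) N^{2} = \left(12 + N\right) N^{2} = N^{2} \left(12 + N\right)$)
$\frac{r{\left(-26 \right)}}{727} = \frac{\left(-26\right)^{2} \left(12 - 26\right)}{727} = 676 \left(-14\right) \frac{1}{727} = \left(-9464\right) \frac{1}{727} = - \frac{9464}{727}$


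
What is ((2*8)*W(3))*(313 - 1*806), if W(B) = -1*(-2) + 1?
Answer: -23664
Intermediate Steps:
W(B) = 3 (W(B) = 2 + 1 = 3)
((2*8)*W(3))*(313 - 1*806) = ((2*8)*3)*(313 - 1*806) = (16*3)*(313 - 806) = 48*(-493) = -23664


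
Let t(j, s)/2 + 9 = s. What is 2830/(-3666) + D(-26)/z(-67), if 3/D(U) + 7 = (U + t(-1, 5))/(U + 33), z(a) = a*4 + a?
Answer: -39305582/50966565 ≈ -0.77120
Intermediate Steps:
t(j, s) = -18 + 2*s
z(a) = 5*a (z(a) = 4*a + a = 5*a)
D(U) = 3/(-7 + (-8 + U)/(33 + U)) (D(U) = 3/(-7 + (U + (-18 + 2*5))/(U + 33)) = 3/(-7 + (U + (-18 + 10))/(33 + U)) = 3/(-7 + (U - 8)/(33 + U)) = 3/(-7 + (-8 + U)/(33 + U)))
2830/(-3666) + D(-26)/z(-67) = 2830/(-3666) + (3*(-33 - 1*(-26))/(239 + 6*(-26)))/((5*(-67))) = 2830*(-1/3666) + (3*(-33 + 26)/(239 - 156))/(-335) = -1415/1833 + (3*(-7)/83)*(-1/335) = -1415/1833 + (3*(1/83)*(-7))*(-1/335) = -1415/1833 - 21/83*(-1/335) = -1415/1833 + 21/27805 = -39305582/50966565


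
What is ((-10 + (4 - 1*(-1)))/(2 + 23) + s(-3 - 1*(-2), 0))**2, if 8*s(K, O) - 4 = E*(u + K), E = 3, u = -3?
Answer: 36/25 ≈ 1.4400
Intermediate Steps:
s(K, O) = -5/8 + 3*K/8 (s(K, O) = 1/2 + (3*(-3 + K))/8 = 1/2 + (-9 + 3*K)/8 = 1/2 + (-9/8 + 3*K/8) = -5/8 + 3*K/8)
((-10 + (4 - 1*(-1)))/(2 + 23) + s(-3 - 1*(-2), 0))**2 = ((-10 + (4 - 1*(-1)))/(2 + 23) + (-5/8 + 3*(-3 - 1*(-2))/8))**2 = ((-10 + (4 + 1))/25 + (-5/8 + 3*(-3 + 2)/8))**2 = ((-10 + 5)*(1/25) + (-5/8 + (3/8)*(-1)))**2 = (-5*1/25 + (-5/8 - 3/8))**2 = (-1/5 - 1)**2 = (-6/5)**2 = 36/25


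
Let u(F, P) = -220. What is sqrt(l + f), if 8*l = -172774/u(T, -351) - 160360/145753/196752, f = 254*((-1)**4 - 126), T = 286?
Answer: I*sqrt(1230318590665366500561086010)/197155710510 ≈ 177.91*I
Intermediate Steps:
f = -31750 (f = 254*(1 - 126) = 254*(-125) = -31750)
l = 19354193457449/197155710510 (l = (-172774/(-220) - 160360/145753/196752)/8 = (-172774*(-1/220) - 160360*1/145753*(1/196752))/8 = (86387/110 - 160360/145753*1/196752)/8 = (86387/110 - 20045/3584649282)/8 = (1/8)*(77416773829796/98577855255) = 19354193457449/197155710510 ≈ 98.167)
sqrt(l + f) = sqrt(19354193457449/197155710510 - 31750) = sqrt(-6240339615235051/197155710510) = I*sqrt(1230318590665366500561086010)/197155710510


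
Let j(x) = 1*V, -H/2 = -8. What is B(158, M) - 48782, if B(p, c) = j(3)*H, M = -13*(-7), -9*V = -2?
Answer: -439006/9 ≈ -48778.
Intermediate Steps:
H = 16 (H = -2*(-8) = 16)
V = 2/9 (V = -⅑*(-2) = 2/9 ≈ 0.22222)
M = 91
j(x) = 2/9 (j(x) = 1*(2/9) = 2/9)
B(p, c) = 32/9 (B(p, c) = (2/9)*16 = 32/9)
B(158, M) - 48782 = 32/9 - 48782 = -439006/9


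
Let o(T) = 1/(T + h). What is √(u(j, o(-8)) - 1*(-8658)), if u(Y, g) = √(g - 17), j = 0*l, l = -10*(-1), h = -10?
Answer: √(311688 + 6*I*√614)/6 ≈ 93.048 + 0.022192*I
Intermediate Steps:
o(T) = 1/(-10 + T) (o(T) = 1/(T - 10) = 1/(-10 + T))
l = 10
j = 0 (j = 0*10 = 0)
u(Y, g) = √(-17 + g)
√(u(j, o(-8)) - 1*(-8658)) = √(√(-17 + 1/(-10 - 8)) - 1*(-8658)) = √(√(-17 + 1/(-18)) + 8658) = √(√(-17 - 1/18) + 8658) = √(√(-307/18) + 8658) = √(I*√614/6 + 8658) = √(8658 + I*√614/6)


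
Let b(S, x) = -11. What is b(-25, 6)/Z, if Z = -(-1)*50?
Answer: -11/50 ≈ -0.22000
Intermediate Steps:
Z = 50 (Z = -1*(-50) = 50)
b(-25, 6)/Z = -11/50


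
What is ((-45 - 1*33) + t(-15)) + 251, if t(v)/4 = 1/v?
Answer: 2591/15 ≈ 172.73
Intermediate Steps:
t(v) = 4/v
((-45 - 1*33) + t(-15)) + 251 = ((-45 - 1*33) + 4/(-15)) + 251 = ((-45 - 33) + 4*(-1/15)) + 251 = (-78 - 4/15) + 251 = -1174/15 + 251 = 2591/15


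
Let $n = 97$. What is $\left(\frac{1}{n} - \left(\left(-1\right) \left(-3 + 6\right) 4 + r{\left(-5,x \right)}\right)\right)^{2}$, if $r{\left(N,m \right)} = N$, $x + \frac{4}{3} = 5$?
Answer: $\frac{2722500}{9409} \approx 289.35$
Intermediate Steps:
$x = \frac{11}{3}$ ($x = - \frac{4}{3} + 5 = \frac{11}{3} \approx 3.6667$)
$\left(\frac{1}{n} - \left(\left(-1\right) \left(-3 + 6\right) 4 + r{\left(-5,x \right)}\right)\right)^{2} = \left(\frac{1}{97} - \left(-5 - \left(-3 + 6\right) 4\right)\right)^{2} = \left(\frac{1}{97} + \left(3 \cdot 4 + 5\right)\right)^{2} = \left(\frac{1}{97} + \left(12 + 5\right)\right)^{2} = \left(\frac{1}{97} + 17\right)^{2} = \left(\frac{1650}{97}\right)^{2} = \frac{2722500}{9409}$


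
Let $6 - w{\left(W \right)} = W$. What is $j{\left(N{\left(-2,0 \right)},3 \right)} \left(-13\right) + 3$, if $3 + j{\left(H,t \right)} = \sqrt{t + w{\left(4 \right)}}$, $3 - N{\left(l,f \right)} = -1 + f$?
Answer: $42 - 13 \sqrt{5} \approx 12.931$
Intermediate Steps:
$w{\left(W \right)} = 6 - W$
$N{\left(l,f \right)} = 4 - f$ ($N{\left(l,f \right)} = 3 - \left(-1 + f\right) = 4 - f$)
$j{\left(H,t \right)} = -3 + \sqrt{2 + t}$ ($j{\left(H,t \right)} = -3 + \sqrt{t + \left(6 - 4\right)} = -3 + \sqrt{t + 2} = -3 + \sqrt{2 + t}$)
$j{\left(N{\left(-2,0 \right)},3 \right)} \left(-13\right) + 3 = \left(-3 + \sqrt{2 + 3}\right) \left(-13\right) + 3 = \left(-3 + \sqrt{5}\right) \left(-13\right) + 3 = \left(39 - 13 \sqrt{5}\right) + 3 = 42 - 13 \sqrt{5}$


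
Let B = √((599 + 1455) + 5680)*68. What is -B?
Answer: -68*√7734 ≈ -5980.1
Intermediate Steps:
B = 68*√7734 (B = √(2054 + 5680)*68 = √7734*68 = 68*√7734 ≈ 5980.1)
-B = -68*√7734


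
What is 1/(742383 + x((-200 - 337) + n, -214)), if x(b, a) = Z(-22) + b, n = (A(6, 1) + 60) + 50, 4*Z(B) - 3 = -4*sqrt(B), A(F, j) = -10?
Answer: 11871148/8807759677721 + 16*I*sqrt(22)/8807759677721 ≈ 1.3478e-6 + 8.5205e-12*I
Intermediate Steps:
Z(B) = 3/4 - sqrt(B) (Z(B) = 3/4 + (-4*sqrt(B))/4 = 3/4 - sqrt(B))
n = 100 (n = (-10 + 60) + 50 = 50 + 50 = 100)
x(b, a) = 3/4 + b - I*sqrt(22) (x(b, a) = (3/4 - sqrt(-22)) + b = (3/4 - I*sqrt(22)) + b = 3/4 + b - I*sqrt(22))
1/(742383 + x((-200 - 337) + n, -214)) = 1/(742383 + (3/4 + ((-200 - 337) + 100) - I*sqrt(22))) = 1/(742383 + (3/4 + (-537 + 100) - I*sqrt(22))) = 1/(742383 + (3/4 - 437 - I*sqrt(22))) = 1/(742383 + (-1745/4 - I*sqrt(22))) = 1/(2967787/4 - I*sqrt(22))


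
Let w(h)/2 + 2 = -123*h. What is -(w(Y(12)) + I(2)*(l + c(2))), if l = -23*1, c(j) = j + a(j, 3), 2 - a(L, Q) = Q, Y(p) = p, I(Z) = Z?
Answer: 3000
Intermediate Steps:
w(h) = -4 - 246*h (w(h) = -4 + 2*(-123*h) = -4 - 246*h)
a(L, Q) = 2 - Q
c(j) = -1 + j (c(j) = j + (2 - 1*3) = j + (2 - 3) = j - 1 = -1 + j)
l = -23
-(w(Y(12)) + I(2)*(l + c(2))) = -((-4 - 246*12) + 2*(-23 + (-1 + 2))) = -((-4 - 2952) + 2*(-23 + 1)) = -(-2956 + 2*(-22)) = -(-2956 - 44) = -1*(-3000) = 3000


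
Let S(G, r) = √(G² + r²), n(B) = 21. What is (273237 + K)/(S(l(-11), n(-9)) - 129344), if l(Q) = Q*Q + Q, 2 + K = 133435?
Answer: -10520064896/3345971559 - 81334*√12541/3345971559 ≈ -3.1468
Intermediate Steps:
K = 133433 (K = -2 + 133435 = 133433)
l(Q) = Q + Q² (l(Q) = Q² + Q = Q + Q²)
(273237 + K)/(S(l(-11), n(-9)) - 129344) = (273237 + 133433)/(√((-11*(1 - 11))² + 21²) - 129344) = 406670/(√((-11*(-10))² + 441) - 129344) = 406670/(√(110² + 441) - 129344) = 406670/(√(12100 + 441) - 129344) = 406670/(√12541 - 129344) = 406670/(-129344 + √12541)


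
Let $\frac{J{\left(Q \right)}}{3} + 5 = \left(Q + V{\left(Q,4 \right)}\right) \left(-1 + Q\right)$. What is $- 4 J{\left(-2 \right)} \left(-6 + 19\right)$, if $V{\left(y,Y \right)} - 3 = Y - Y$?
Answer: $1248$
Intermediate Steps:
$V{\left(y,Y \right)} = 3$ ($V{\left(y,Y \right)} = 3 + \left(Y - Y\right) = 3 + 0 = 3$)
$J{\left(Q \right)} = -15 + 3 \left(-1 + Q\right) \left(3 + Q\right)$ ($J{\left(Q \right)} = -15 + 3 \left(Q + 3\right) \left(-1 + Q\right) = -15 + 3 \left(3 + Q\right) \left(-1 + Q\right) = -15 + 3 \left(-1 + Q\right) \left(3 + Q\right)$)
$- 4 J{\left(-2 \right)} \left(-6 + 19\right) = - 4 \left(-24 + 3 \left(-2\right)^{2} + 6 \left(-2\right)\right) \left(-6 + 19\right) = - 4 \left(-24 + 3 \cdot 4 - 12\right) 13 = - 4 \left(-24 + 12 - 12\right) 13 = \left(-4\right) \left(-24\right) 13 = 96 \cdot 13 = 1248$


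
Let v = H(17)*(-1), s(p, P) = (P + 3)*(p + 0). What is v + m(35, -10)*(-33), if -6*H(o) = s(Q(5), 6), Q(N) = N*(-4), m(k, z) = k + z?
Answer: -855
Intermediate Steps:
Q(N) = -4*N
s(p, P) = p*(3 + P) (s(p, P) = (3 + P)*p = p*(3 + P))
H(o) = 30 (H(o) = -(-4*5)*(3 + 6)/6 = -(-10)*9/3 = -⅙*(-180) = 30)
v = -30 (v = 30*(-1) = -30)
v + m(35, -10)*(-33) = -30 + (35 - 10)*(-33) = -30 + 25*(-33) = -30 - 825 = -855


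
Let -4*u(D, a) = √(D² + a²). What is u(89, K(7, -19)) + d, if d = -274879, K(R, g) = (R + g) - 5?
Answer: -274879 - √8210/4 ≈ -2.7490e+5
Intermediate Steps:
K(R, g) = -5 + R + g
u(D, a) = -√(D² + a²)/4
u(89, K(7, -19)) + d = -√(89² + (-5 + 7 - 19)²)/4 - 274879 = -√(7921 + (-17)²)/4 - 274879 = -√(7921 + 289)/4 - 274879 = -√8210/4 - 274879 = -274879 - √8210/4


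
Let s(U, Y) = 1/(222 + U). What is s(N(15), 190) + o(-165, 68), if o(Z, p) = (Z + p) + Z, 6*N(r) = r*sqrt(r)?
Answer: -17183498/65587 - 10*sqrt(15)/196761 ≈ -262.00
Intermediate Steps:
N(r) = r**(3/2)/6 (N(r) = (r*sqrt(r))/6 = r**(3/2)/6)
o(Z, p) = p + 2*Z
s(N(15), 190) + o(-165, 68) = 1/(222 + 15**(3/2)/6) + (68 + 2*(-165)) = 1/(222 + (15*sqrt(15))/6) + (68 - 330) = 1/(222 + 5*sqrt(15)/2) - 262 = -262 + 1/(222 + 5*sqrt(15)/2)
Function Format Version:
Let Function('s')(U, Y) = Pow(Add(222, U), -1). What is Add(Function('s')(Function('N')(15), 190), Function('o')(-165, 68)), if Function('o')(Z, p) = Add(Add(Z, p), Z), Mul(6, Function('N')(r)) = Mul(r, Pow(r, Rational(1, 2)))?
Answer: Add(Rational(-17183498, 65587), Mul(Rational(-10, 196761), Pow(15, Rational(1, 2)))) ≈ -262.00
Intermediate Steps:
Function('N')(r) = Mul(Rational(1, 6), Pow(r, Rational(3, 2))) (Function('N')(r) = Mul(Rational(1, 6), Mul(r, Pow(r, Rational(1, 2)))) = Mul(Rational(1, 6), Pow(r, Rational(3, 2))))
Function('o')(Z, p) = Add(p, Mul(2, Z))
Add(Function('s')(Function('N')(15), 190), Function('o')(-165, 68)) = Add(Pow(Add(222, Mul(Rational(1, 6), Pow(15, Rational(3, 2)))), -1), Add(68, Mul(2, -165))) = Add(Pow(Add(222, Mul(Rational(1, 6), Mul(15, Pow(15, Rational(1, 2))))), -1), Add(68, -330)) = Add(Pow(Add(222, Mul(Rational(5, 2), Pow(15, Rational(1, 2)))), -1), -262) = Add(-262, Pow(Add(222, Mul(Rational(5, 2), Pow(15, Rational(1, 2)))), -1))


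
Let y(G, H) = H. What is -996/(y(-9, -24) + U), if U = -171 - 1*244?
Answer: 996/439 ≈ 2.2688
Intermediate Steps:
U = -415 (U = -171 - 244 = -415)
-996/(y(-9, -24) + U) = -996/(-24 - 415) = -996/(-439) = -1/439*(-996) = 996/439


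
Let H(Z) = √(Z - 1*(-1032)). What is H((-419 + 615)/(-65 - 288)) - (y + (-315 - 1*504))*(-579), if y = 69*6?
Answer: -234495 + 10*√1285273/353 ≈ -2.3446e+5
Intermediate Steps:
y = 414
H(Z) = √(1032 + Z) (H(Z) = √(Z + 1032) = √(1032 + Z))
H((-419 + 615)/(-65 - 288)) - (y + (-315 - 1*504))*(-579) = √(1032 + (-419 + 615)/(-65 - 288)) - (414 + (-315 - 1*504))*(-579) = √(1032 + 196/(-353)) - (414 + (-315 - 504))*(-579) = √(1032 + 196*(-1/353)) - (414 - 819)*(-579) = √(1032 - 196/353) - (-405)*(-579) = √(364100/353) - 1*234495 = 10*√1285273/353 - 234495 = -234495 + 10*√1285273/353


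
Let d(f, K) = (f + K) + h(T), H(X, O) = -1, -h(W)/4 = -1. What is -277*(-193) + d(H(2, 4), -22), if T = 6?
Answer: 53442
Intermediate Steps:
h(W) = 4 (h(W) = -4*(-1) = 4)
d(f, K) = 4 + K + f (d(f, K) = (f + K) + 4 = (K + f) + 4 = 4 + K + f)
-277*(-193) + d(H(2, 4), -22) = -277*(-193) + (4 - 22 - 1) = 53461 - 19 = 53442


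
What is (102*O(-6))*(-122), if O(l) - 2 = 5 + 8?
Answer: -186660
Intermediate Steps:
O(l) = 15 (O(l) = 2 + (5 + 8) = 2 + 13 = 15)
(102*O(-6))*(-122) = (102*15)*(-122) = 1530*(-122) = -186660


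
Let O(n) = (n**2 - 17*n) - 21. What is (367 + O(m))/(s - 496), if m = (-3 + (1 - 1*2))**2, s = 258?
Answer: -165/119 ≈ -1.3866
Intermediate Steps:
m = 16 (m = (-3 + (1 - 2))**2 = (-3 - 1)**2 = (-4)**2 = 16)
O(n) = -21 + n**2 - 17*n
(367 + O(m))/(s - 496) = (367 + (-21 + 16**2 - 17*16))/(258 - 496) = (367 + (-21 + 256 - 272))/(-238) = (367 - 37)*(-1/238) = 330*(-1/238) = -165/119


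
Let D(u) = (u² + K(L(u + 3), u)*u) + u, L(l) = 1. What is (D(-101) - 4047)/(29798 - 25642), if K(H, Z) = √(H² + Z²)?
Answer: 6053/4156 - 101*√10202/4156 ≈ -0.99820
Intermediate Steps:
D(u) = u + u² + u*√(1 + u²) (D(u) = (u² + √(1² + u²)*u) + u = (u² + √(1 + u²)*u) + u = (u² + u*√(1 + u²)) + u = u + u² + u*√(1 + u²))
(D(-101) - 4047)/(29798 - 25642) = (-101*(1 - 101 + √(1 + (-101)²)) - 4047)/(29798 - 25642) = (-101*(1 - 101 + √(1 + 10201)) - 4047)/4156 = (-101*(1 - 101 + √10202) - 4047)*(1/4156) = (-101*(-100 + √10202) - 4047)*(1/4156) = ((10100 - 101*√10202) - 4047)*(1/4156) = (6053 - 101*√10202)*(1/4156) = 6053/4156 - 101*√10202/4156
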